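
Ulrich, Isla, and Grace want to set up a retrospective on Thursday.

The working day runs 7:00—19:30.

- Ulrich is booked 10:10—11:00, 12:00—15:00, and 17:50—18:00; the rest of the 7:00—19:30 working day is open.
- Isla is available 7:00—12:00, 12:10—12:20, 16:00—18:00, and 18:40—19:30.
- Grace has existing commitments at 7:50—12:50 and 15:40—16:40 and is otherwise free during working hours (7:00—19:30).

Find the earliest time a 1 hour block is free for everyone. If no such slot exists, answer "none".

16:40

Ulrich free within 07:00–19:30: 07:00–10:10, 11:00–12:00, 15:00–17:50, 18:00–19:30.
Grace free within 07:00–19:30: 07:00–07:50, 12:50–15:40, 16:40–19:30.
Ulrich ∩ Isla: 07:00–10:10, 11:00–12:00, 16:00–17:50, 18:40–19:30.
Ulrich ∩ Isla ∩ Grace: 07:00–07:50, 16:40–17:50, 18:40–19:30.
Windows ≥ 60 min: 16:40–17:50.
Earliest such window starts at 16:40.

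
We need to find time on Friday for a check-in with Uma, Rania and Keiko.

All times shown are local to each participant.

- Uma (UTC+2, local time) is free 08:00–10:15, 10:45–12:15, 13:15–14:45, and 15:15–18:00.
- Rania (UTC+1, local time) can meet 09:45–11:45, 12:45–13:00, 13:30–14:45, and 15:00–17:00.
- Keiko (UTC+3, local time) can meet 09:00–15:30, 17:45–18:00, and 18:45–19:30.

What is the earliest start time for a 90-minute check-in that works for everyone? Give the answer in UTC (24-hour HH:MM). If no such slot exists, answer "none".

08:45

Uma → UTC: 06:00–08:15, 08:45–10:15, 11:15–12:45, 13:15–16:00.
Rania → UTC: 08:45–10:45, 11:45–12:00, 12:30–13:45, 14:00–16:00.
Keiko → UTC: 06:00–12:30, 14:45–15:00, 15:45–16:30.
Uma ∩ Rania: 08:45–10:15, 11:45–12:00, 12:30–12:45, 13:15–13:45, 14:00–16:00.
Uma ∩ Rania ∩ Keiko: 08:45–10:15, 11:45–12:00, 14:45–15:00, 15:45–16:00.
Windows ≥ 90 min: 08:45–10:15.
Earliest such window starts at 08:45.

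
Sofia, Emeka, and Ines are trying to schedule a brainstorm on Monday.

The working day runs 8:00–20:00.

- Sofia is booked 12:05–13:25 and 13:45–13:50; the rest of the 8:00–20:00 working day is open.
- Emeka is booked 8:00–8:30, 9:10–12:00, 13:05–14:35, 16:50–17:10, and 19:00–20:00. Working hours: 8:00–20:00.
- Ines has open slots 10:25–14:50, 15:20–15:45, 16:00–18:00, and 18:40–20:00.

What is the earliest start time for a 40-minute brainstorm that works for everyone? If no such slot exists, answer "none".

Sofia free within 08:00–20:00: 08:00–12:05, 13:25–13:45, 13:50–20:00.
Emeka free within 08:00–20:00: 08:30–09:10, 12:00–13:05, 14:35–16:50, 17:10–19:00.
Sofia ∩ Emeka: 08:30–09:10, 12:00–12:05, 14:35–16:50, 17:10–19:00.
Sofia ∩ Emeka ∩ Ines: 12:00–12:05, 14:35–14:50, 15:20–15:45, 16:00–16:50, 17:10–18:00, 18:40–19:00.
Windows ≥ 40 min: 16:00–16:50, 17:10–18:00.
Earliest such window starts at 16:00.

16:00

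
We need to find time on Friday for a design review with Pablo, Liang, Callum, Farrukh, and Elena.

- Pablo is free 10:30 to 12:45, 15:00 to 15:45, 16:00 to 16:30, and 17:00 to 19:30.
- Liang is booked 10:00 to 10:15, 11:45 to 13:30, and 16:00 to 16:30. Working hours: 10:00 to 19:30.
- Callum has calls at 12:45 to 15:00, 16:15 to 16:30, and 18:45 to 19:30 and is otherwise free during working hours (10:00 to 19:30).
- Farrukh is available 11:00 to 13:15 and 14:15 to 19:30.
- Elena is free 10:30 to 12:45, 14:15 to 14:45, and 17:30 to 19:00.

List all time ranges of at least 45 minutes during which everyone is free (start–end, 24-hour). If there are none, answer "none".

Liang free within 10:00–19:30: 10:15–11:45, 13:30–16:00, 16:30–19:30.
Callum free within 10:00–19:30: 10:00–12:45, 15:00–16:15, 16:30–18:45.
Pablo ∩ Liang: 10:30–11:45, 15:00–15:45, 17:00–19:30.
Pablo ∩ Liang ∩ Callum: 10:30–11:45, 15:00–15:45, 17:00–18:45.
Pablo ∩ Liang ∩ Callum ∩ Farrukh: 11:00–11:45, 15:00–15:45, 17:00–18:45.
Pablo ∩ Liang ∩ Callum ∩ Farrukh ∩ Elena: 11:00–11:45, 17:30–18:45.
Windows ≥ 45 min: 11:00–11:45, 17:30–18:45.

11:00–11:45, 17:30–18:45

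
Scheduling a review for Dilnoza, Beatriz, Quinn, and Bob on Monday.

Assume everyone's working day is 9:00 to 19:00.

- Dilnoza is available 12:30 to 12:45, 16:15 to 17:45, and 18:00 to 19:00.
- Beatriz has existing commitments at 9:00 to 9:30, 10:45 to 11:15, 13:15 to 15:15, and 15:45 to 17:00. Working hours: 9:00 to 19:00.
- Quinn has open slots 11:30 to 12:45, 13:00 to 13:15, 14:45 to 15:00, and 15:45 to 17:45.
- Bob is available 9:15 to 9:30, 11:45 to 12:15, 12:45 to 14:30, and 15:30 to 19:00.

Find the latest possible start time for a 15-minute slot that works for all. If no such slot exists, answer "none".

17:30

Beatriz free within 09:00–19:00: 09:30–10:45, 11:15–13:15, 15:15–15:45, 17:00–19:00.
Dilnoza ∩ Beatriz: 12:30–12:45, 17:00–17:45, 18:00–19:00.
Dilnoza ∩ Beatriz ∩ Quinn: 12:30–12:45, 17:00–17:45.
Dilnoza ∩ Beatriz ∩ Quinn ∩ Bob: 17:00–17:45.
Windows ≥ 15 min: 17:00–17:45.
Latest start in the last window 17:00–17:45 is 17:45 − 15 min = 17:30.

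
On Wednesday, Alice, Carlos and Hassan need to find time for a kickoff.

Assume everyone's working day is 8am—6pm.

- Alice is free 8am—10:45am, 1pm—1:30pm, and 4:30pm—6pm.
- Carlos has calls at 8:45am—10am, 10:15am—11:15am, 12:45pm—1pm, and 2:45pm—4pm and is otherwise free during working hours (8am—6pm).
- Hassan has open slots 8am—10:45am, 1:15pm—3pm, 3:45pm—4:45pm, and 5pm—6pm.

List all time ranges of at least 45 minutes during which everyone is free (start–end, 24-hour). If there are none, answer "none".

08:00–08:45, 17:00–18:00

Carlos free within 08:00–18:00: 08:00–08:45, 10:00–10:15, 11:15–12:45, 13:00–14:45, 16:00–18:00.
Alice ∩ Carlos: 08:00–08:45, 10:00–10:15, 13:00–13:30, 16:30–18:00.
Alice ∩ Carlos ∩ Hassan: 08:00–08:45, 10:00–10:15, 13:15–13:30, 16:30–16:45, 17:00–18:00.
Windows ≥ 45 min: 08:00–08:45, 17:00–18:00.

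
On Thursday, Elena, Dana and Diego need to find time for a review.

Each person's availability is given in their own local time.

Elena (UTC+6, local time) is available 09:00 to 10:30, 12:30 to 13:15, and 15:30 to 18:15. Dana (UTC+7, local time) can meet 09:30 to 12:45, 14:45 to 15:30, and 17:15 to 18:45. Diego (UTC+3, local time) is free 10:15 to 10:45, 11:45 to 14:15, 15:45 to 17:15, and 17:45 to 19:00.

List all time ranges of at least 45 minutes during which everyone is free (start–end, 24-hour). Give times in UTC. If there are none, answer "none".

10:15–11:15

Elena → UTC: 03:00–04:30, 06:30–07:15, 09:30–12:15.
Dana → UTC: 02:30–05:45, 07:45–08:30, 10:15–11:45.
Diego → UTC: 07:15–07:45, 08:45–11:15, 12:45–14:15, 14:45–16:00.
Elena ∩ Dana: 03:00–04:30, 10:15–11:45.
Elena ∩ Dana ∩ Diego: 10:15–11:15.
Windows ≥ 45 min: 10:15–11:15.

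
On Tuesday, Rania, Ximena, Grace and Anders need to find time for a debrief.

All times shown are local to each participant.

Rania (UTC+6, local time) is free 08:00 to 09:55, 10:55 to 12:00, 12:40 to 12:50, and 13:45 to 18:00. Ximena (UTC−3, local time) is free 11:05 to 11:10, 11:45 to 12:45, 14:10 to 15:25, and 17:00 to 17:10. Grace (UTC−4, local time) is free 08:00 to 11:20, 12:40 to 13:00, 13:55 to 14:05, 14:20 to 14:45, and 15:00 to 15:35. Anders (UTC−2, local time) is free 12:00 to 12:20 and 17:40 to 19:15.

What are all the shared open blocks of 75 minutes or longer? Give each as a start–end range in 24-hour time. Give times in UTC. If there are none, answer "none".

none

Rania → UTC: 02:00–03:55, 04:55–06:00, 06:40–06:50, 07:45–12:00.
Ximena → UTC: 14:05–14:10, 14:45–15:45, 17:10–18:25, 20:00–20:10.
Grace → UTC: 12:00–15:20, 16:40–17:00, 17:55–18:05, 18:20–18:45, 19:00–19:35.
Anders → UTC: 14:00–14:20, 19:40–21:15.
Rania ∩ Ximena: (none).
Rania ∩ Ximena ∩ Grace: (none).
Rania ∩ Ximena ∩ Grace ∩ Anders: (none).
Windows ≥ 75 min: (none).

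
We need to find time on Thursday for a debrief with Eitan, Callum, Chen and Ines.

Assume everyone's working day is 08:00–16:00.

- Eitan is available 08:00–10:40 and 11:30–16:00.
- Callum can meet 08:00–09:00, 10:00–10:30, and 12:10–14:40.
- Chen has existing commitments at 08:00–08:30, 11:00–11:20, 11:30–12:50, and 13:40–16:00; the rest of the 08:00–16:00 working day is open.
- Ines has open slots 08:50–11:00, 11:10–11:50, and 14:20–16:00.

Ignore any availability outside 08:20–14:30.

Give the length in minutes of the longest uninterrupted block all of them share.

30 minutes

Chen free within 08:00–16:00: 08:30–11:00, 11:20–11:30, 12:50–13:40.
Eitan ∩ Callum: 08:00–09:00, 10:00–10:30, 12:10–14:40.
Eitan ∩ Callum ∩ Chen: 08:30–09:00, 10:00–10:30, 12:50–13:40.
Eitan ∩ Callum ∩ Chen ∩ Ines: 08:50–09:00, 10:00–10:30.
Restricted to 08:20–14:30: 08:50–09:00, 10:00–10:30.
Common window lengths: 10, 30 min; longest is 30.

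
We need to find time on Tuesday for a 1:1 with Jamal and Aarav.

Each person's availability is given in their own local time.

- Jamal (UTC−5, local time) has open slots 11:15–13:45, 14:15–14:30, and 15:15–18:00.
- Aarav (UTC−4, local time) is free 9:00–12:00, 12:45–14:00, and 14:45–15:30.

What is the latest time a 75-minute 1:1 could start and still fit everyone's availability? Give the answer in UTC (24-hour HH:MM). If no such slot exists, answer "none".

16:45

Jamal → UTC: 16:15–18:45, 19:15–19:30, 20:15–23:00.
Aarav → UTC: 13:00–16:00, 16:45–18:00, 18:45–19:30.
Jamal ∩ Aarav: 16:45–18:00, 19:15–19:30.
Windows ≥ 75 min: 16:45–18:00.
Latest start in the last window 16:45–18:00 is 18:00 − 75 min = 16:45.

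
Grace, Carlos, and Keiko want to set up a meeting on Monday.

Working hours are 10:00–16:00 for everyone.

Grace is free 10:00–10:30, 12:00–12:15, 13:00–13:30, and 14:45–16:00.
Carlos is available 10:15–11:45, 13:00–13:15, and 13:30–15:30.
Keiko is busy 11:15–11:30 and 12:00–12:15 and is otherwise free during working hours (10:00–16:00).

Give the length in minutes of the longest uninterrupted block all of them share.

45 minutes

Keiko free within 10:00–16:00: 10:00–11:15, 11:30–12:00, 12:15–16:00.
Grace ∩ Carlos: 10:15–10:30, 13:00–13:15, 14:45–15:30.
Grace ∩ Carlos ∩ Keiko: 10:15–10:30, 13:00–13:15, 14:45–15:30.
Common window lengths: 15, 15, 45 min; longest is 45.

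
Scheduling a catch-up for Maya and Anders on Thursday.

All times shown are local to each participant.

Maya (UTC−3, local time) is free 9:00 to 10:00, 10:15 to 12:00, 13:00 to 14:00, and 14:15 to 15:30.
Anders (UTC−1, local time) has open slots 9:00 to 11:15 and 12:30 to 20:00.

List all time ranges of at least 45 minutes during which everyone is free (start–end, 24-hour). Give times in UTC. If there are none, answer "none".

13:30–15:00, 16:00–17:00, 17:15–18:30

Maya → UTC: 12:00–13:00, 13:15–15:00, 16:00–17:00, 17:15–18:30.
Anders → UTC: 10:00–12:15, 13:30–21:00.
Maya ∩ Anders: 12:00–12:15, 13:30–15:00, 16:00–17:00, 17:15–18:30.
Windows ≥ 45 min: 13:30–15:00, 16:00–17:00, 17:15–18:30.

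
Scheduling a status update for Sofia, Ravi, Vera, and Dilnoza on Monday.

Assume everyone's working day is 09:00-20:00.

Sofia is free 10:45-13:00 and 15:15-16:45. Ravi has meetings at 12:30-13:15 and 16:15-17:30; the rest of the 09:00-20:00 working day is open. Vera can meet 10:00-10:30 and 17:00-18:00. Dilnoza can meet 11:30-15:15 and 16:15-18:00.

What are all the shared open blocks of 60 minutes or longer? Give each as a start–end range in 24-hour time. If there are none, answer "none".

Ravi free within 09:00–20:00: 09:00–12:30, 13:15–16:15, 17:30–20:00.
Sofia ∩ Ravi: 10:45–12:30, 15:15–16:15.
Sofia ∩ Ravi ∩ Vera: (none).
Sofia ∩ Ravi ∩ Vera ∩ Dilnoza: (none).
Windows ≥ 60 min: (none).

none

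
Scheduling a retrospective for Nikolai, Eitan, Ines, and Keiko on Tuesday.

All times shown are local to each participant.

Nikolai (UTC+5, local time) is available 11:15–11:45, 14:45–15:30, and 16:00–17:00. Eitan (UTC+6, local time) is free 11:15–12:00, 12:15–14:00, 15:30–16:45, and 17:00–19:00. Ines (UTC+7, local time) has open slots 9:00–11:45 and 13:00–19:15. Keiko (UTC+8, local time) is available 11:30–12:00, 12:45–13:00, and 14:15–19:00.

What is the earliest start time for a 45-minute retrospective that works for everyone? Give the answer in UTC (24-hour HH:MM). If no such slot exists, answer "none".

09:45

Nikolai → UTC: 06:15–06:45, 09:45–10:30, 11:00–12:00.
Eitan → UTC: 05:15–06:00, 06:15–08:00, 09:30–10:45, 11:00–13:00.
Ines → UTC: 02:00–04:45, 06:00–12:15.
Keiko → UTC: 03:30–04:00, 04:45–05:00, 06:15–11:00.
Nikolai ∩ Eitan: 06:15–06:45, 09:45–10:30, 11:00–12:00.
Nikolai ∩ Eitan ∩ Ines: 06:15–06:45, 09:45–10:30, 11:00–12:00.
Nikolai ∩ Eitan ∩ Ines ∩ Keiko: 06:15–06:45, 09:45–10:30.
Windows ≥ 45 min: 09:45–10:30.
Earliest such window starts at 09:45.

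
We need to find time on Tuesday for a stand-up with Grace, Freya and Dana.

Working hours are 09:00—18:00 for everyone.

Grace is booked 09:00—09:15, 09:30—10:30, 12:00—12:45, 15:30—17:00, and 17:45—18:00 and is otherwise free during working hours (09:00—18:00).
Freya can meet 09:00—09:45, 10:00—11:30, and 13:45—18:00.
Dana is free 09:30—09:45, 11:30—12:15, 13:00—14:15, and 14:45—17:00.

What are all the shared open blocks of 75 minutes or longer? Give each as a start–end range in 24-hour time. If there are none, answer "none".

Grace free within 09:00–18:00: 09:15–09:30, 10:30–12:00, 12:45–15:30, 17:00–17:45.
Grace ∩ Freya: 09:15–09:30, 10:30–11:30, 13:45–15:30, 17:00–17:45.
Grace ∩ Freya ∩ Dana: 13:45–14:15, 14:45–15:30.
Windows ≥ 75 min: (none).

none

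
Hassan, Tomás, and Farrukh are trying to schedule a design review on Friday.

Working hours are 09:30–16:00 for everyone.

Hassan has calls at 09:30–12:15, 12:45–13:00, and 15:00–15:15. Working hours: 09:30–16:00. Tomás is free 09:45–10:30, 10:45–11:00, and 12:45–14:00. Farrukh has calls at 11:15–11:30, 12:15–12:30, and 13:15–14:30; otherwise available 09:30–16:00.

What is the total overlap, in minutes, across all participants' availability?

15 minutes

Hassan free within 09:30–16:00: 12:15–12:45, 13:00–15:00, 15:15–16:00.
Farrukh free within 09:30–16:00: 09:30–11:15, 11:30–12:15, 12:30–13:15, 14:30–16:00.
Hassan ∩ Tomás: 13:00–14:00.
Hassan ∩ Tomás ∩ Farrukh: 13:00–13:15.
Total common minutes: 15.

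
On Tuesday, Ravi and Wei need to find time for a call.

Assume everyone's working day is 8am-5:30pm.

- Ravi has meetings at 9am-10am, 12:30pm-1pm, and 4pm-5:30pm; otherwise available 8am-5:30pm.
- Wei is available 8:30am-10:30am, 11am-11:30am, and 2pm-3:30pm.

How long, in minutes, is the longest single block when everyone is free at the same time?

90 minutes

Ravi free within 08:00–17:30: 08:00–09:00, 10:00–12:30, 13:00–16:00.
Ravi ∩ Wei: 08:30–09:00, 10:00–10:30, 11:00–11:30, 14:00–15:30.
Common window lengths: 30, 30, 30, 90 min; longest is 90.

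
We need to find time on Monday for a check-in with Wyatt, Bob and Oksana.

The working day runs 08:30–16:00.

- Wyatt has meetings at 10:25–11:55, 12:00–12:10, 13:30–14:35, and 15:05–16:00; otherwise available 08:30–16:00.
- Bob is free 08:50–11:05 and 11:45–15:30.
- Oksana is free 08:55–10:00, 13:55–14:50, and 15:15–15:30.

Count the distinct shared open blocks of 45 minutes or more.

1

Wyatt free within 08:30–16:00: 08:30–10:25, 11:55–12:00, 12:10–13:30, 14:35–15:05.
Wyatt ∩ Bob: 08:50–10:25, 11:55–12:00, 12:10–13:30, 14:35–15:05.
Wyatt ∩ Bob ∩ Oksana: 08:55–10:00, 14:35–14:50.
Windows ≥ 45 min: 08:55–10:00.
That's 1 window.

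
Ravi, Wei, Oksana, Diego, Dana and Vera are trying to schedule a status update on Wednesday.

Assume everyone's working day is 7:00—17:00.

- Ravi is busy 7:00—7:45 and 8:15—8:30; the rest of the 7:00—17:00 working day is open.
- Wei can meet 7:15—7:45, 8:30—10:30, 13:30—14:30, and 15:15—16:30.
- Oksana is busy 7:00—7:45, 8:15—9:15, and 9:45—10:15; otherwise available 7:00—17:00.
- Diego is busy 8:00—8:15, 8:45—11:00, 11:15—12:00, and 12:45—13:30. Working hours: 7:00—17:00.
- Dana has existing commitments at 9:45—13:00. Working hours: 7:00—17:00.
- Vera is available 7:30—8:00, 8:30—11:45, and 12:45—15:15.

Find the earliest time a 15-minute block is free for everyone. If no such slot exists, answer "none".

Ravi free within 07:00–17:00: 07:45–08:15, 08:30–17:00.
Oksana free within 07:00–17:00: 07:45–08:15, 09:15–09:45, 10:15–17:00.
Diego free within 07:00–17:00: 07:00–08:00, 08:15–08:45, 11:00–11:15, 12:00–12:45, 13:30–17:00.
Dana free within 07:00–17:00: 07:00–09:45, 13:00–17:00.
Ravi ∩ Wei: 08:30–10:30, 13:30–14:30, 15:15–16:30.
Ravi ∩ Wei ∩ Oksana: 09:15–09:45, 10:15–10:30, 13:30–14:30, 15:15–16:30.
Ravi ∩ Wei ∩ Oksana ∩ Diego: 13:30–14:30, 15:15–16:30.
Ravi ∩ Wei ∩ Oksana ∩ Diego ∩ Dana: 13:30–14:30, 15:15–16:30.
Ravi ∩ Wei ∩ Oksana ∩ Diego ∩ Dana ∩ Vera: 13:30–14:30.
Windows ≥ 15 min: 13:30–14:30.
Earliest such window starts at 13:30.

13:30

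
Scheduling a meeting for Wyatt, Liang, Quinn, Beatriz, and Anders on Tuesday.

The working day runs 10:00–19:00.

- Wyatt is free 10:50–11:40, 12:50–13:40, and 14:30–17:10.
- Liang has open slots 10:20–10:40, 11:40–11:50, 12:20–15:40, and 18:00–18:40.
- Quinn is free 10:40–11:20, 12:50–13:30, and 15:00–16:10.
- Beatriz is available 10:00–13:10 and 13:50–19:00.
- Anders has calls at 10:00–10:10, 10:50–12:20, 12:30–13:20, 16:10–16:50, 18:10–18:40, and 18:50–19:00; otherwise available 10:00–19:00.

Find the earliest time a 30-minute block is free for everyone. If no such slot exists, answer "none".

Anders free within 10:00–19:00: 10:10–10:50, 12:20–12:30, 13:20–16:10, 16:50–18:10, 18:40–18:50.
Wyatt ∩ Liang: 12:50–13:40, 14:30–15:40.
Wyatt ∩ Liang ∩ Quinn: 12:50–13:30, 15:00–15:40.
Wyatt ∩ Liang ∩ Quinn ∩ Beatriz: 12:50–13:10, 15:00–15:40.
Wyatt ∩ Liang ∩ Quinn ∩ Beatriz ∩ Anders: 15:00–15:40.
Windows ≥ 30 min: 15:00–15:40.
Earliest such window starts at 15:00.

15:00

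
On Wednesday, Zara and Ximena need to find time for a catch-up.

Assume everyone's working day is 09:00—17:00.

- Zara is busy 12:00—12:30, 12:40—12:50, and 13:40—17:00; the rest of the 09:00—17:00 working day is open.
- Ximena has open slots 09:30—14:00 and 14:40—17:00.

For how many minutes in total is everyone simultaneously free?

210 minutes

Zara free within 09:00–17:00: 09:00–12:00, 12:30–12:40, 12:50–13:40.
Zara ∩ Ximena: 09:30–12:00, 12:30–12:40, 12:50–13:40.
Total common minutes: 150 + 10 + 50 = 210.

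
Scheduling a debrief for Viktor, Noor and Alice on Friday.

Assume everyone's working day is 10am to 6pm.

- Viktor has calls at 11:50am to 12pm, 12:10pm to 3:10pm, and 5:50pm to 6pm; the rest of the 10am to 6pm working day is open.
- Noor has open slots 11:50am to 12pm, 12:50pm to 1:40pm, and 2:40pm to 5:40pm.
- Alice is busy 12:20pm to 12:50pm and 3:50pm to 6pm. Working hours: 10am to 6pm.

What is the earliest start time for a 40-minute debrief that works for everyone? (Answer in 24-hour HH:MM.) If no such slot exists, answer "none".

15:10

Viktor free within 10:00–18:00: 10:00–11:50, 12:00–12:10, 15:10–17:50.
Alice free within 10:00–18:00: 10:00–12:20, 12:50–15:50.
Viktor ∩ Noor: 15:10–17:40.
Viktor ∩ Noor ∩ Alice: 15:10–15:50.
Windows ≥ 40 min: 15:10–15:50.
Earliest such window starts at 15:10.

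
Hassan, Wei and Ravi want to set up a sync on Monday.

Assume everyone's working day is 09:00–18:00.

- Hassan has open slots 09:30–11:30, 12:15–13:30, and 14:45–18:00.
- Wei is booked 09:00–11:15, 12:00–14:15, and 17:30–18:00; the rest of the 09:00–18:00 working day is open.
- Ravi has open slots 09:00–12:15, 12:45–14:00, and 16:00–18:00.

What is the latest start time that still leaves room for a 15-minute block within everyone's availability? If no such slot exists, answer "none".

17:15

Wei free within 09:00–18:00: 11:15–12:00, 14:15–17:30.
Hassan ∩ Wei: 11:15–11:30, 14:45–17:30.
Hassan ∩ Wei ∩ Ravi: 11:15–11:30, 16:00–17:30.
Windows ≥ 15 min: 11:15–11:30, 16:00–17:30.
Latest start in the last window 16:00–17:30 is 17:30 − 15 min = 17:15.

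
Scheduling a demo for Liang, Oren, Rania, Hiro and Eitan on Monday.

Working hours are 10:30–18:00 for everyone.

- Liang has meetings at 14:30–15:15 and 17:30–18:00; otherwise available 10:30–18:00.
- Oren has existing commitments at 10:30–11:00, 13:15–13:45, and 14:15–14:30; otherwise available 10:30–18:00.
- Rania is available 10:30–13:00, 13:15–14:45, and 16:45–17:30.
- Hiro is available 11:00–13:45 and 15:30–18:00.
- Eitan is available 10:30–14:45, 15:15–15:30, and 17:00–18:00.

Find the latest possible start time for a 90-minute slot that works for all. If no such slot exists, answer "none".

Liang free within 10:30–18:00: 10:30–14:30, 15:15–17:30.
Oren free within 10:30–18:00: 11:00–13:15, 13:45–14:15, 14:30–18:00.
Liang ∩ Oren: 11:00–13:15, 13:45–14:15, 15:15–17:30.
Liang ∩ Oren ∩ Rania: 11:00–13:00, 13:45–14:15, 16:45–17:30.
Liang ∩ Oren ∩ Rania ∩ Hiro: 11:00–13:00, 16:45–17:30.
Liang ∩ Oren ∩ Rania ∩ Hiro ∩ Eitan: 11:00–13:00, 17:00–17:30.
Windows ≥ 90 min: 11:00–13:00.
Latest start in the last window 11:00–13:00 is 13:00 − 90 min = 11:30.

11:30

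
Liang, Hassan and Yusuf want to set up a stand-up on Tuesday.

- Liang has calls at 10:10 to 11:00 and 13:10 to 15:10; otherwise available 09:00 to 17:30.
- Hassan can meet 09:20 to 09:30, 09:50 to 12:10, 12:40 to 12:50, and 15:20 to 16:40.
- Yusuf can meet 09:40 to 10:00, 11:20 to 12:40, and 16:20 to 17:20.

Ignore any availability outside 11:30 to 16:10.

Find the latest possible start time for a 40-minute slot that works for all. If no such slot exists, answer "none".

11:30

Liang free within 09:00–17:30: 09:00–10:10, 11:00–13:10, 15:10–17:30.
Liang ∩ Hassan: 09:20–09:30, 09:50–10:10, 11:00–12:10, 12:40–12:50, 15:20–16:40.
Liang ∩ Hassan ∩ Yusuf: 09:50–10:00, 11:20–12:10, 16:20–16:40.
Restricted to 11:30–16:10: 11:30–12:10.
Windows ≥ 40 min: 11:30–12:10.
Latest start in the last window 11:30–12:10 is 12:10 − 40 min = 11:30.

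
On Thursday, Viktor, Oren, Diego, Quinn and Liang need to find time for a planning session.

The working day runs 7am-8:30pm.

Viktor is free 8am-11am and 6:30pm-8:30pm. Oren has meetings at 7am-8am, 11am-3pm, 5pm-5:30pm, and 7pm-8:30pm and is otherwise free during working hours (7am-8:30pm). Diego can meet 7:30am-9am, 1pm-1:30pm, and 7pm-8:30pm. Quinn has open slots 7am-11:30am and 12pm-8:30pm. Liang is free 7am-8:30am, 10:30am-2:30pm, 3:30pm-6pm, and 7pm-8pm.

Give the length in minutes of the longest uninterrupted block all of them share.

30 minutes

Oren free within 07:00–20:30: 08:00–11:00, 15:00–17:00, 17:30–19:00.
Viktor ∩ Oren: 08:00–11:00, 18:30–19:00.
Viktor ∩ Oren ∩ Diego: 08:00–09:00.
Viktor ∩ Oren ∩ Diego ∩ Quinn: 08:00–09:00.
Viktor ∩ Oren ∩ Diego ∩ Quinn ∩ Liang: 08:00–08:30.
Single common window of 30 minutes.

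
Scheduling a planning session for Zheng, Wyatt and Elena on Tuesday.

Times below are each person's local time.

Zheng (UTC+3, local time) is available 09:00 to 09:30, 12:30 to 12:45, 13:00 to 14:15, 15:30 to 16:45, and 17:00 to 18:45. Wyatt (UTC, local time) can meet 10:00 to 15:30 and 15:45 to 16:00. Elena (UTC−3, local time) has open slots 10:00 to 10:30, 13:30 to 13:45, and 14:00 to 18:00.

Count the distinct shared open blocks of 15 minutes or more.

Zheng → UTC: 06:00–06:30, 09:30–09:45, 10:00–11:15, 12:30–13:45, 14:00–15:45.
Wyatt → UTC: 10:00–15:30, 15:45–16:00.
Elena → UTC: 13:00–13:30, 16:30–16:45, 17:00–21:00.
Zheng ∩ Wyatt: 10:00–11:15, 12:30–13:45, 14:00–15:30.
Zheng ∩ Wyatt ∩ Elena: 13:00–13:30.
Windows ≥ 15 min: 13:00–13:30.
That's 1 window.

1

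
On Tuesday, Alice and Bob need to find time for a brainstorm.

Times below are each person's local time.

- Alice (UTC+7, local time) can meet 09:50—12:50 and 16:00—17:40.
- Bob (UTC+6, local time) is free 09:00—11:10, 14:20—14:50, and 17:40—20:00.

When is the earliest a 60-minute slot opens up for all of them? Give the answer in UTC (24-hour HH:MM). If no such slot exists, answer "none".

03:00

Alice → UTC: 02:50–05:50, 09:00–10:40.
Bob → UTC: 03:00–05:10, 08:20–08:50, 11:40–14:00.
Alice ∩ Bob: 03:00–05:10.
Windows ≥ 60 min: 03:00–05:10.
Earliest such window starts at 03:00.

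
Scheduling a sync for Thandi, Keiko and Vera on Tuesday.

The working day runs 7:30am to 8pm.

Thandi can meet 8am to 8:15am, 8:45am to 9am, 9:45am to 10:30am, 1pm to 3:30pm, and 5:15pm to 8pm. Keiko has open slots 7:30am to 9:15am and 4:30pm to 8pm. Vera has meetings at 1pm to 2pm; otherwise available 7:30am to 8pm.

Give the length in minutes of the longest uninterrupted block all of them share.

165 minutes

Vera free within 07:30–20:00: 07:30–13:00, 14:00–20:00.
Thandi ∩ Keiko: 08:00–08:15, 08:45–09:00, 17:15–20:00.
Thandi ∩ Keiko ∩ Vera: 08:00–08:15, 08:45–09:00, 17:15–20:00.
Common window lengths: 15, 15, 165 min; longest is 165.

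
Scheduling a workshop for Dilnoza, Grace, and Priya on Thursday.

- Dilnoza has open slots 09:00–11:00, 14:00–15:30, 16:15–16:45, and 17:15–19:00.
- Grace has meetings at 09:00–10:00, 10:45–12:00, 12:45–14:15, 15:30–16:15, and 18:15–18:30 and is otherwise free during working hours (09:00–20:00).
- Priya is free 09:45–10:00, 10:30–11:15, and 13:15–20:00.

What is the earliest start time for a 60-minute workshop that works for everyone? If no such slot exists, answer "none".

14:15

Grace free within 09:00–20:00: 10:00–10:45, 12:00–12:45, 14:15–15:30, 16:15–18:15, 18:30–20:00.
Dilnoza ∩ Grace: 10:00–10:45, 14:15–15:30, 16:15–16:45, 17:15–18:15, 18:30–19:00.
Dilnoza ∩ Grace ∩ Priya: 10:30–10:45, 14:15–15:30, 16:15–16:45, 17:15–18:15, 18:30–19:00.
Windows ≥ 60 min: 14:15–15:30, 17:15–18:15.
Earliest such window starts at 14:15.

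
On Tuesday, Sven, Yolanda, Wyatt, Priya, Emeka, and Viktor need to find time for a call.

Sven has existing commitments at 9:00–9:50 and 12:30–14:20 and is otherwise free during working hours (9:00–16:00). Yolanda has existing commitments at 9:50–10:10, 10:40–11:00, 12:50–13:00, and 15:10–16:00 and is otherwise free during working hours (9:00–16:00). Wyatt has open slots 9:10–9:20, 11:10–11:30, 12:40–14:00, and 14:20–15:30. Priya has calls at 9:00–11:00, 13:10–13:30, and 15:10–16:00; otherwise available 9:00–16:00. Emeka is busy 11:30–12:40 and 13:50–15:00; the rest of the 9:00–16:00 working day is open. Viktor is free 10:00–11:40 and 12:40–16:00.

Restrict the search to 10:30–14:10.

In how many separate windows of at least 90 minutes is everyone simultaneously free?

Sven free within 09:00–16:00: 09:50–12:30, 14:20–16:00.
Yolanda free within 09:00–16:00: 09:00–09:50, 10:10–10:40, 11:00–12:50, 13:00–15:10.
Priya free within 09:00–16:00: 11:00–13:10, 13:30–15:10.
Emeka free within 09:00–16:00: 09:00–11:30, 12:40–13:50, 15:00–16:00.
Sven ∩ Yolanda: 10:10–10:40, 11:00–12:30, 14:20–15:10.
Sven ∩ Yolanda ∩ Wyatt: 11:10–11:30, 14:20–15:10.
Sven ∩ Yolanda ∩ Wyatt ∩ Priya: 11:10–11:30, 14:20–15:10.
Sven ∩ Yolanda ∩ Wyatt ∩ Priya ∩ Emeka: 11:10–11:30, 15:00–15:10.
Sven ∩ Yolanda ∩ Wyatt ∩ Priya ∩ Emeka ∩ Viktor: 11:10–11:30, 15:00–15:10.
Restricted to 10:30–14:10: 11:10–11:30.
Windows ≥ 90 min: (none).
That's 0 windows.

0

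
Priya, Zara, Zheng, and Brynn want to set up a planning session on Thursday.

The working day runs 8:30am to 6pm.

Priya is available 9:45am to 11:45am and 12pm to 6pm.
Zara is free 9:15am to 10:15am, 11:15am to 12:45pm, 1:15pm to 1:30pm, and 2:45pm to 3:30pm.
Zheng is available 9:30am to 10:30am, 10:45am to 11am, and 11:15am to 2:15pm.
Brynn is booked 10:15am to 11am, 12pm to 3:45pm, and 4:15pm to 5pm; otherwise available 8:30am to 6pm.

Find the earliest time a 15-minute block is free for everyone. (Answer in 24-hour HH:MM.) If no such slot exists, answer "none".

Brynn free within 08:30–18:00: 08:30–10:15, 11:00–12:00, 15:45–16:15, 17:00–18:00.
Priya ∩ Zara: 09:45–10:15, 11:15–11:45, 12:00–12:45, 13:15–13:30, 14:45–15:30.
Priya ∩ Zara ∩ Zheng: 09:45–10:15, 11:15–11:45, 12:00–12:45, 13:15–13:30.
Priya ∩ Zara ∩ Zheng ∩ Brynn: 09:45–10:15, 11:15–11:45.
Windows ≥ 15 min: 09:45–10:15, 11:15–11:45.
Earliest such window starts at 09:45.

09:45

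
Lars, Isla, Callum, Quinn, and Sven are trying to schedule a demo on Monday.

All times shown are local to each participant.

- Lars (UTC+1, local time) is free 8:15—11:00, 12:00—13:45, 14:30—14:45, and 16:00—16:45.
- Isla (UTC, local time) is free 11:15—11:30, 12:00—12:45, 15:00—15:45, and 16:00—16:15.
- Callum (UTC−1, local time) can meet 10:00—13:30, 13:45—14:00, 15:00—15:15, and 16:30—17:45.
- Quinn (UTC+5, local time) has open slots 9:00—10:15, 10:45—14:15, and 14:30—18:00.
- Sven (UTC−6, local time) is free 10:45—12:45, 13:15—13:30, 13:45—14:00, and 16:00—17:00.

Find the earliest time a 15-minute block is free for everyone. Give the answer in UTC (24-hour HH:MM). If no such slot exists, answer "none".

Lars → UTC: 07:15–10:00, 11:00–12:45, 13:30–13:45, 15:00–15:45.
Isla → UTC: 11:15–11:30, 12:00–12:45, 15:00–15:45, 16:00–16:15.
Callum → UTC: 11:00–14:30, 14:45–15:00, 16:00–16:15, 17:30–18:45.
Quinn → UTC: 04:00–05:15, 05:45–09:15, 09:30–13:00.
Sven → UTC: 16:45–18:45, 19:15–19:30, 19:45–20:00, 22:00–23:00.
Lars ∩ Isla: 11:15–11:30, 12:00–12:45, 15:00–15:45.
Lars ∩ Isla ∩ Callum: 11:15–11:30, 12:00–12:45.
Lars ∩ Isla ∩ Callum ∩ Quinn: 11:15–11:30, 12:00–12:45.
Lars ∩ Isla ∩ Callum ∩ Quinn ∩ Sven: (none).
Windows ≥ 15 min: (none).

none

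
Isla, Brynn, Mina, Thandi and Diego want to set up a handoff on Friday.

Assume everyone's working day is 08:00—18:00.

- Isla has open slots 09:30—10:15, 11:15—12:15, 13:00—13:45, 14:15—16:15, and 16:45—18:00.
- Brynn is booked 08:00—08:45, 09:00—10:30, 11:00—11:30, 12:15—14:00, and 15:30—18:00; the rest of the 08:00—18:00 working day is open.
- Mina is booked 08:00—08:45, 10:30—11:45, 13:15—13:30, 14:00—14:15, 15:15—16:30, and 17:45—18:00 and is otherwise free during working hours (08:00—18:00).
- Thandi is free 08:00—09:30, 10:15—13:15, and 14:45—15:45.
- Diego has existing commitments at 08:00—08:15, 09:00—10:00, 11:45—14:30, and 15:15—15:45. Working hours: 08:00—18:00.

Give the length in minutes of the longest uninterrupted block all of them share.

30 minutes

Brynn free within 08:00–18:00: 08:45–09:00, 10:30–11:00, 11:30–12:15, 14:00–15:30.
Mina free within 08:00–18:00: 08:45–10:30, 11:45–13:15, 13:30–14:00, 14:15–15:15, 16:30–17:45.
Diego free within 08:00–18:00: 08:15–09:00, 10:00–11:45, 14:30–15:15, 15:45–18:00.
Isla ∩ Brynn: 11:30–12:15, 14:15–15:30.
Isla ∩ Brynn ∩ Mina: 11:45–12:15, 14:15–15:15.
Isla ∩ Brynn ∩ Mina ∩ Thandi: 11:45–12:15, 14:45–15:15.
Isla ∩ Brynn ∩ Mina ∩ Thandi ∩ Diego: 14:45–15:15.
Single common window of 30 minutes.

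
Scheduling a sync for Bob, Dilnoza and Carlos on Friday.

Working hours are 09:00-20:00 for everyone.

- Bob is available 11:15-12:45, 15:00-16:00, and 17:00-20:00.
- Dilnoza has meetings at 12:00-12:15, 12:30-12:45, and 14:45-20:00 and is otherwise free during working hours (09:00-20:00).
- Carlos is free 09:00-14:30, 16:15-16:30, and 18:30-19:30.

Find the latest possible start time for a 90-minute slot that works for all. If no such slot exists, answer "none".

none

Dilnoza free within 09:00–20:00: 09:00–12:00, 12:15–12:30, 12:45–14:45.
Bob ∩ Dilnoza: 11:15–12:00, 12:15–12:30.
Bob ∩ Dilnoza ∩ Carlos: 11:15–12:00, 12:15–12:30.
Windows ≥ 90 min: (none).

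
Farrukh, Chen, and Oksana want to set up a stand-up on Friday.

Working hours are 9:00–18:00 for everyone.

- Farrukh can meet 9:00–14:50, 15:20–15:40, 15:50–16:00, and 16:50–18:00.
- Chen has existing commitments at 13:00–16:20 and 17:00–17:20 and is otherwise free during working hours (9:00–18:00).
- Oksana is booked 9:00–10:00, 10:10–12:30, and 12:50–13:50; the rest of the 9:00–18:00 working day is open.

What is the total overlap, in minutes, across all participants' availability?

80 minutes

Chen free within 09:00–18:00: 09:00–13:00, 16:20–17:00, 17:20–18:00.
Oksana free within 09:00–18:00: 10:00–10:10, 12:30–12:50, 13:50–18:00.
Farrukh ∩ Chen: 09:00–13:00, 16:50–17:00, 17:20–18:00.
Farrukh ∩ Chen ∩ Oksana: 10:00–10:10, 12:30–12:50, 16:50–17:00, 17:20–18:00.
Total common minutes: 10 + 20 + 10 + 40 = 80.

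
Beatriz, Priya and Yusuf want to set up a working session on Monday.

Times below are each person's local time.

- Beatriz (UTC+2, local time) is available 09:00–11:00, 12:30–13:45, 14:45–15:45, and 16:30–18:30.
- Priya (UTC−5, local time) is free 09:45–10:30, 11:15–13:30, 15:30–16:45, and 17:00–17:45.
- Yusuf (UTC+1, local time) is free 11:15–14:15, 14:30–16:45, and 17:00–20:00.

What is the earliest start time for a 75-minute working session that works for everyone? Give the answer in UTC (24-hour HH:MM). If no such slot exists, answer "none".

none

Beatriz → UTC: 07:00–09:00, 10:30–11:45, 12:45–13:45, 14:30–16:30.
Priya → UTC: 14:45–15:30, 16:15–18:30, 20:30–21:45, 22:00–22:45.
Yusuf → UTC: 10:15–13:15, 13:30–15:45, 16:00–19:00.
Beatriz ∩ Priya: 14:45–15:30, 16:15–16:30.
Beatriz ∩ Priya ∩ Yusuf: 14:45–15:30, 16:15–16:30.
Windows ≥ 75 min: (none).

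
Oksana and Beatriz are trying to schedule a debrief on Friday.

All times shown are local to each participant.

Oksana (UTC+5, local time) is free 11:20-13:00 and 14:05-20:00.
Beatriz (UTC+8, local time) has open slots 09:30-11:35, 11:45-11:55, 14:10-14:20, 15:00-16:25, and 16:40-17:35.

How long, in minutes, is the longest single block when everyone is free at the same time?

Oksana → UTC: 06:20–08:00, 09:05–15:00.
Beatriz → UTC: 01:30–03:35, 03:45–03:55, 06:10–06:20, 07:00–08:25, 08:40–09:35.
Oksana ∩ Beatriz: 07:00–08:00, 09:05–09:35.
Common window lengths: 60, 30 min; longest is 60.

60 minutes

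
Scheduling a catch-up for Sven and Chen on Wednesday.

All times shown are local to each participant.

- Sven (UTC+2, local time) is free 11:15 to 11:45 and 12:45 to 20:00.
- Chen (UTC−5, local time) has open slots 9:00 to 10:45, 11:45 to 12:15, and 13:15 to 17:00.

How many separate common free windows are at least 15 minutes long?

Sven → UTC: 09:15–09:45, 10:45–18:00.
Chen → UTC: 14:00–15:45, 16:45–17:15, 18:15–22:00.
Sven ∩ Chen: 14:00–15:45, 16:45–17:15.
Windows ≥ 15 min: 14:00–15:45, 16:45–17:15.
That's 2 windows.

2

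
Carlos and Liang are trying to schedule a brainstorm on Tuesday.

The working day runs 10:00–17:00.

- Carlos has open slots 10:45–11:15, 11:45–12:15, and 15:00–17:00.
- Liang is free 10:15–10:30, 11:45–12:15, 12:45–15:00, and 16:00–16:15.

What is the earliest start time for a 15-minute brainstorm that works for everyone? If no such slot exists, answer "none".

Carlos ∩ Liang: 11:45–12:15, 16:00–16:15.
Windows ≥ 15 min: 11:45–12:15, 16:00–16:15.
Earliest such window starts at 11:45.

11:45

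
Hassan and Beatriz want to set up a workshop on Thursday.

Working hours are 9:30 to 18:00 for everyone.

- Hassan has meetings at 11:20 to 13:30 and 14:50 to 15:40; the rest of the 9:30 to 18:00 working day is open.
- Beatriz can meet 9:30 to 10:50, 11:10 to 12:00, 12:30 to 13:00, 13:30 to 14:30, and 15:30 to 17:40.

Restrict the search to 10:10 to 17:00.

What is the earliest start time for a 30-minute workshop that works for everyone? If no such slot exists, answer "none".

10:10

Hassan free within 09:30–18:00: 09:30–11:20, 13:30–14:50, 15:40–18:00.
Hassan ∩ Beatriz: 09:30–10:50, 11:10–11:20, 13:30–14:30, 15:40–17:40.
Restricted to 10:10–17:00: 10:10–10:50, 11:10–11:20, 13:30–14:30, 15:40–17:00.
Windows ≥ 30 min: 10:10–10:50, 13:30–14:30, 15:40–17:00.
Earliest such window starts at 10:10.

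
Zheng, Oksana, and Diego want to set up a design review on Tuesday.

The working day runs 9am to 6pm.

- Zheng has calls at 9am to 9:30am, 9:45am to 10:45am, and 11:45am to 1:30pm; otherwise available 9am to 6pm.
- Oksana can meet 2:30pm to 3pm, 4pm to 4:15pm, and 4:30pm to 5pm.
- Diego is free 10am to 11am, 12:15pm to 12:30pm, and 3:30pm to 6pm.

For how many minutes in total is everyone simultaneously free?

Zheng free within 09:00–18:00: 09:30–09:45, 10:45–11:45, 13:30–18:00.
Zheng ∩ Oksana: 14:30–15:00, 16:00–16:15, 16:30–17:00.
Zheng ∩ Oksana ∩ Diego: 16:00–16:15, 16:30–17:00.
Total common minutes: 15 + 30 = 45.

45 minutes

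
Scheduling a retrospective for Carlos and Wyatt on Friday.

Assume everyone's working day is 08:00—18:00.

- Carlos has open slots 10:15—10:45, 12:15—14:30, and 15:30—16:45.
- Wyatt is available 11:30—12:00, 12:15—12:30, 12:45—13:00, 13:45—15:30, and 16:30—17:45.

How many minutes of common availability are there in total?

Carlos ∩ Wyatt: 12:15–12:30, 12:45–13:00, 13:45–14:30, 16:30–16:45.
Total common minutes: 15 + 15 + 45 + 15 = 90.

90 minutes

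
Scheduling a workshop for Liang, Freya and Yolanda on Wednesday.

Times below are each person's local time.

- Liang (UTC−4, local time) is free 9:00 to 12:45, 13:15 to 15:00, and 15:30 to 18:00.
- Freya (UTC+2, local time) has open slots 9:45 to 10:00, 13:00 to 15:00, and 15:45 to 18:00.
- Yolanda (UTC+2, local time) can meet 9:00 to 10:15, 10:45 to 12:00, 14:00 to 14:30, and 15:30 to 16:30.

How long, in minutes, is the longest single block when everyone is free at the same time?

Liang → UTC: 13:00–16:45, 17:15–19:00, 19:30–22:00.
Freya → UTC: 07:45–08:00, 11:00–13:00, 13:45–16:00.
Yolanda → UTC: 07:00–08:15, 08:45–10:00, 12:00–12:30, 13:30–14:30.
Liang ∩ Freya: 13:45–16:00.
Liang ∩ Freya ∩ Yolanda: 13:45–14:30.
Single common window of 45 minutes.

45 minutes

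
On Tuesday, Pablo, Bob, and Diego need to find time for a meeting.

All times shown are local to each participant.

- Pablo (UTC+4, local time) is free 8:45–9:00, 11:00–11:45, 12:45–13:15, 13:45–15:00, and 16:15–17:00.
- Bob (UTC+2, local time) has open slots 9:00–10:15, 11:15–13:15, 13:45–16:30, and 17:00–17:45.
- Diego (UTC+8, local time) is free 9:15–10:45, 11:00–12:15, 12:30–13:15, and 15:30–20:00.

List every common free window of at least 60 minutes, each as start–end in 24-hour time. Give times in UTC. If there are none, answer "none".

Pablo → UTC: 04:45–05:00, 07:00–07:45, 08:45–09:15, 09:45–11:00, 12:15–13:00.
Bob → UTC: 07:00–08:15, 09:15–11:15, 11:45–14:30, 15:00–15:45.
Diego → UTC: 01:15–02:45, 03:00–04:15, 04:30–05:15, 07:30–12:00.
Pablo ∩ Bob: 07:00–07:45, 09:45–11:00, 12:15–13:00.
Pablo ∩ Bob ∩ Diego: 07:30–07:45, 09:45–11:00.
Windows ≥ 60 min: 09:45–11:00.

09:45–11:00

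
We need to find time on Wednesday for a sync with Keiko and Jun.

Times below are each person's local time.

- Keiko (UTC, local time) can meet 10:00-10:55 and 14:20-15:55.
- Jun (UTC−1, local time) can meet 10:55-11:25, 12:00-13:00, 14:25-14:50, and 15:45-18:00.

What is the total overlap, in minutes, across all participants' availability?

Keiko → UTC: 10:00–10:55, 14:20–15:55.
Jun → UTC: 11:55–12:25, 13:00–14:00, 15:25–15:50, 16:45–19:00.
Keiko ∩ Jun: 15:25–15:50.
Total common minutes: 25.

25 minutes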